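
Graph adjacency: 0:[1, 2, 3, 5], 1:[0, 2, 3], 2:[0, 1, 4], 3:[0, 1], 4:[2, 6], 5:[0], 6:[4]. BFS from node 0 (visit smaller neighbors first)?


BFS queue: start with [0]
Visit order: [0, 1, 2, 3, 5, 4, 6]


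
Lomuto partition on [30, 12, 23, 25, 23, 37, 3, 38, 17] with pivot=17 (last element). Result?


Elements <= 17 go left of pivot.
Result: [12, 3, 17, 25, 23, 37, 30, 38, 23], pivot at index 2


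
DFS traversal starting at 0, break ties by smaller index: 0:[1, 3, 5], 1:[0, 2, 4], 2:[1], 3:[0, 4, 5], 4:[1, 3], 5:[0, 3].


DFS stack-based: start with [0]
Visit order: [0, 1, 2, 4, 3, 5]


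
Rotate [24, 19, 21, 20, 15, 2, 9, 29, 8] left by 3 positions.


Left rotate by 3: [20, 15, 2, 9, 29, 8, 24, 19, 21]


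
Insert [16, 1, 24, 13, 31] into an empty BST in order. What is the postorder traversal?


Root = 16; build tree by BST insertion.
Postorder traversal: [13, 1, 31, 24, 16]


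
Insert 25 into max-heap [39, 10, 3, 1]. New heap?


Append 25: [39, 10, 3, 1, 25]
Bubble up: swap idx 4(25) with idx 1(10)
Result: [39, 25, 3, 1, 10]


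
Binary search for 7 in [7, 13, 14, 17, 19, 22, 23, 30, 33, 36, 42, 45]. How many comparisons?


Search for 7:
[0,11] mid=5 arr[5]=22
[0,4] mid=2 arr[2]=14
[0,1] mid=0 arr[0]=7
Total: 3 comparisons


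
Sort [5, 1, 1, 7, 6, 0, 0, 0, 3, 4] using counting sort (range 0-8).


Count array: [3, 2, 0, 1, 1, 1, 1, 1, 0]
Reconstruct: [0, 0, 0, 1, 1, 3, 4, 5, 6, 7]


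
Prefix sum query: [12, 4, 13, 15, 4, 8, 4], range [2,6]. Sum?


Prefix sums: [0, 12, 16, 29, 44, 48, 56, 60]
Sum[2..6] = prefix[7] - prefix[2] = 60 - 16 = 44


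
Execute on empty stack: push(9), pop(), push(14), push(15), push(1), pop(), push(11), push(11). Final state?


push(9) -> [9]
pop() returns 9 -> []
push(14) -> [14]
push(15) -> [14, 15]
push(1) -> [14, 15, 1]
pop() returns 1 -> [14, 15]
push(11) -> [14, 15, 11]
push(11) -> [14, 15, 11, 11]
Final stack (bottom to top): [14, 15, 11, 11]


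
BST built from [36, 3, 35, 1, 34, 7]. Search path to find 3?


BST root = 36
Search for 3: compare at each node
Path: [36, 3]


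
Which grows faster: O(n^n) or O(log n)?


logarithmic grows slower than n^n
O(log n) is asymptotically smaller; O(n^n) grows faster


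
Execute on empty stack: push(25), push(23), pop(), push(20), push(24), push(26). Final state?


push(25) -> [25]
push(23) -> [25, 23]
pop() returns 23 -> [25]
push(20) -> [25, 20]
push(24) -> [25, 20, 24]
push(26) -> [25, 20, 24, 26]
Final stack (bottom to top): [25, 20, 24, 26]


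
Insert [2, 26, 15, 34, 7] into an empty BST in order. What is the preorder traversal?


Root = 2; build tree by BST insertion.
Preorder traversal: [2, 26, 15, 7, 34]


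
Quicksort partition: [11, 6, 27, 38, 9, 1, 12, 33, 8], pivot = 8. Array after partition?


Elements <= 8 go left of pivot.
Result: [6, 1, 8, 38, 9, 11, 12, 33, 27], pivot at index 2


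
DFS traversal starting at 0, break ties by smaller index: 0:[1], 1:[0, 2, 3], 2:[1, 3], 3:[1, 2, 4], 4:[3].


DFS stack-based: start with [0]
Visit order: [0, 1, 2, 3, 4]


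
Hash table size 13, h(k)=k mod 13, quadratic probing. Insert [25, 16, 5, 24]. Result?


Insertions: 25->slot 12; 16->slot 3; 5->slot 5; 24->slot 11
Table: [None, None, None, 16, None, 5, None, None, None, None, None, 24, 25]


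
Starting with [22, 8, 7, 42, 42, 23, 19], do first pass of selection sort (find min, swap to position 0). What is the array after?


After one pass: [7, 8, 22, 42, 42, 23, 19]


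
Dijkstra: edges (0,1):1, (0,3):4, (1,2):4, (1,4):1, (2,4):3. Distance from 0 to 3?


Dijkstra from 0:
Distances: {0: 0, 1: 1, 2: 5, 3: 4, 4: 2}
Shortest distance to 3 = 4, path = [0, 3]


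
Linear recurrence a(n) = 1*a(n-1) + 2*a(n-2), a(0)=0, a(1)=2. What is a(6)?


Build bottom-up:
...a(4)=10, a(5)=22, a(6)=1*22+2*10=42


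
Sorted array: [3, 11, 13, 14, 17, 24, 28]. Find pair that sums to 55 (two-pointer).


Two pointers: lo=0, hi=6
No pair sums to 55


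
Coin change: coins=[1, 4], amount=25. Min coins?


dp[0]=0; dp[i]=1+min(dp[i-c] for c in coins)
...dp[20]=5, dp[21]=6, dp[22]=7, dp[23]=8, dp[24]=6, dp[25]=7
Minimum coins for 25 = 7


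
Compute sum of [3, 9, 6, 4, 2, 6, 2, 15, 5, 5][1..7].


Prefix sums: [0, 3, 12, 18, 22, 24, 30, 32, 47, 52, 57]
Sum[1..7] = prefix[8] - prefix[1] = 47 - 3 = 44


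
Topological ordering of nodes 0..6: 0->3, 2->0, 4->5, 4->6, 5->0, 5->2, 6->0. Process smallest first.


Kahn's algorithm, process smallest node first
Order: [1, 4, 5, 2, 6, 0, 3]


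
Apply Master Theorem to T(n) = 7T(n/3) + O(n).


a=7, b=3, c=1. log_3(7)=1.771 > c=1. Case 1: O(n^log_b(a)) = O(n^1.771)
Complexity: O(n^1.771)


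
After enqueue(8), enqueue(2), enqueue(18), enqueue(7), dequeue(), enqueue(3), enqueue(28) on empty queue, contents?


enqueue(8) -> [8]
enqueue(2) -> [8, 2]
enqueue(18) -> [8, 2, 18]
enqueue(7) -> [8, 2, 18, 7]
dequeue() returns 8 -> [2, 18, 7]
enqueue(3) -> [2, 18, 7, 3]
enqueue(28) -> [2, 18, 7, 3, 28]
Final queue (front to back): [2, 18, 7, 3, 28]


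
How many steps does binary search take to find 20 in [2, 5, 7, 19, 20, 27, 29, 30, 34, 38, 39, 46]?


Search for 20:
[0,11] mid=5 arr[5]=27
[0,4] mid=2 arr[2]=7
[3,4] mid=3 arr[3]=19
[4,4] mid=4 arr[4]=20
Total: 4 comparisons


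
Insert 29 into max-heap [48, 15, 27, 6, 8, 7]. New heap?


Append 29: [48, 15, 27, 6, 8, 7, 29]
Bubble up: swap idx 6(29) with idx 2(27)
Result: [48, 15, 29, 6, 8, 7, 27]


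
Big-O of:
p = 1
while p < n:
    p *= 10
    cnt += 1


Per nesting level: O(log n) = O(log n)
Complexity: O(log n)


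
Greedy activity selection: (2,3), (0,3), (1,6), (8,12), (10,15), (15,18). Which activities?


Greedy: pick earliest-ending, then skip overlaps.
Selected (3 activities): [(2, 3), (8, 12), (15, 18)]


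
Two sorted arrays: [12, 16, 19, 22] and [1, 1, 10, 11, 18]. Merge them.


Compare heads, take smaller each step.
Merged: [1, 1, 10, 11, 12, 16, 18, 19, 22]


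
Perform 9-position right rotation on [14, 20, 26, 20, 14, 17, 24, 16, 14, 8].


Right rotate by 9: [20, 26, 20, 14, 17, 24, 16, 14, 8, 14]


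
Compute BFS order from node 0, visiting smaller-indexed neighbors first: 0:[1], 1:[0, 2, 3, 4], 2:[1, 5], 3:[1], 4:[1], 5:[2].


BFS queue: start with [0]
Visit order: [0, 1, 2, 3, 4, 5]


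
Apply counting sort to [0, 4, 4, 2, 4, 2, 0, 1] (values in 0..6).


Count array: [2, 1, 2, 0, 3, 0, 0]
Reconstruct: [0, 0, 1, 2, 2, 4, 4, 4]


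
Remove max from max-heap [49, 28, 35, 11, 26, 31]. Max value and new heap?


Max = 49
Replace root with last, heapify down
Resulting heap: [35, 28, 31, 11, 26]


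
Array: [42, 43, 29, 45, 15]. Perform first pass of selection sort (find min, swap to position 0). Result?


After one pass: [15, 43, 29, 45, 42]


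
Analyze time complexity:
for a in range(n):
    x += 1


Per nesting level: O(n) = O(n)
Complexity: O(n)


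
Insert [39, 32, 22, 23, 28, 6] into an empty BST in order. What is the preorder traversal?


Root = 39; build tree by BST insertion.
Preorder traversal: [39, 32, 22, 6, 23, 28]


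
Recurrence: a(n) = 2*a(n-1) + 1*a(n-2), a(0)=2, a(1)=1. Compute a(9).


Build bottom-up:
...a(7)=309, a(8)=746, a(9)=2*746+1*309=1801


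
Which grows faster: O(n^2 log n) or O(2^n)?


n^2 log n grows slower than exponential
O(n^2 log n) is asymptotically smaller; O(2^n) grows faster


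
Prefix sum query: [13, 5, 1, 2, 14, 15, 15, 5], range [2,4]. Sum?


Prefix sums: [0, 13, 18, 19, 21, 35, 50, 65, 70]
Sum[2..4] = prefix[5] - prefix[2] = 35 - 18 = 17


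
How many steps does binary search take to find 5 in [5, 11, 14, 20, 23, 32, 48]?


Search for 5:
[0,6] mid=3 arr[3]=20
[0,2] mid=1 arr[1]=11
[0,0] mid=0 arr[0]=5
Total: 3 comparisons


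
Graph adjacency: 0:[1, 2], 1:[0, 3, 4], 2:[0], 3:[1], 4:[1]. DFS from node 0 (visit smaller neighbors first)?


DFS stack-based: start with [0]
Visit order: [0, 1, 3, 4, 2]


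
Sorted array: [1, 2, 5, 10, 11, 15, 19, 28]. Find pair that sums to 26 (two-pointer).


Two pointers: lo=0, hi=7
Found pair: (11, 15) summing to 26


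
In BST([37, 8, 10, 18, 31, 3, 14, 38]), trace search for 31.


BST root = 37
Search for 31: compare at each node
Path: [37, 8, 10, 18, 31]


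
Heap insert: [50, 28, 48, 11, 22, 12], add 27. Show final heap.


Append 27: [50, 28, 48, 11, 22, 12, 27]
Bubble up: no swaps needed
Result: [50, 28, 48, 11, 22, 12, 27]


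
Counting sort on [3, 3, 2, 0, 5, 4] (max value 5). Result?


Count array: [1, 0, 1, 2, 1, 1]
Reconstruct: [0, 2, 3, 3, 4, 5]


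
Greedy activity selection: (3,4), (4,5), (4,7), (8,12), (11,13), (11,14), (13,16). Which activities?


Greedy: pick earliest-ending, then skip overlaps.
Selected (4 activities): [(3, 4), (4, 5), (8, 12), (13, 16)]


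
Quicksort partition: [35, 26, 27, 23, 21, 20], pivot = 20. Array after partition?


Elements <= 20 go left of pivot.
Result: [20, 26, 27, 23, 21, 35], pivot at index 0


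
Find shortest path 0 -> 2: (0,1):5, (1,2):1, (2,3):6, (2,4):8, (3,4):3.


Dijkstra from 0:
Distances: {0: 0, 1: 5, 2: 6, 3: 12, 4: 14}
Shortest distance to 2 = 6, path = [0, 1, 2]


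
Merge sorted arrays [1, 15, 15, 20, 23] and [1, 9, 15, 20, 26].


Compare heads, take smaller each step.
Merged: [1, 1, 9, 15, 15, 15, 20, 20, 23, 26]


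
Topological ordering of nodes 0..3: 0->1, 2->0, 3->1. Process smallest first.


Kahn's algorithm, process smallest node first
Order: [2, 0, 3, 1]


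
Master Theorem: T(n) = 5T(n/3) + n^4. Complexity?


a=5, b=3, c=4. log_3(5)=1.465 < c=4. Case 3: O(n^c) = O(n^4)
Complexity: O(n^4)


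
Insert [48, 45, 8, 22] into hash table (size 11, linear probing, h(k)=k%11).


Insertions: 48->slot 4; 45->slot 1; 8->slot 8; 22->slot 0
Table: [22, 45, None, None, 48, None, None, None, 8, None, None]


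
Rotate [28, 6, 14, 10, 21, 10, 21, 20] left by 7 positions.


Left rotate by 7: [20, 28, 6, 14, 10, 21, 10, 21]


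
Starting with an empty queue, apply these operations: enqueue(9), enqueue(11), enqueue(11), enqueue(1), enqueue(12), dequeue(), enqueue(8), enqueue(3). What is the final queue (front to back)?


enqueue(9) -> [9]
enqueue(11) -> [9, 11]
enqueue(11) -> [9, 11, 11]
enqueue(1) -> [9, 11, 11, 1]
enqueue(12) -> [9, 11, 11, 1, 12]
dequeue() returns 9 -> [11, 11, 1, 12]
enqueue(8) -> [11, 11, 1, 12, 8]
enqueue(3) -> [11, 11, 1, 12, 8, 3]
Final queue (front to back): [11, 11, 1, 12, 8, 3]


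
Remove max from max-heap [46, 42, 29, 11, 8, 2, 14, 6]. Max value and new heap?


Max = 46
Replace root with last, heapify down
Resulting heap: [42, 11, 29, 6, 8, 2, 14]


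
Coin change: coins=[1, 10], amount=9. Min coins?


dp[0]=0; dp[i]=1+min(dp[i-c] for c in coins)
...dp[4]=4, dp[5]=5, dp[6]=6, dp[7]=7, dp[8]=8, dp[9]=9
Minimum coins for 9 = 9


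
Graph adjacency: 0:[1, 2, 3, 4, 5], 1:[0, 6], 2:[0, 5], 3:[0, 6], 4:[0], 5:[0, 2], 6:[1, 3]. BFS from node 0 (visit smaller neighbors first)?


BFS queue: start with [0]
Visit order: [0, 1, 2, 3, 4, 5, 6]


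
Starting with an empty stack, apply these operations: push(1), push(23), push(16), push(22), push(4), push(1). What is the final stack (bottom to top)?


push(1) -> [1]
push(23) -> [1, 23]
push(16) -> [1, 23, 16]
push(22) -> [1, 23, 16, 22]
push(4) -> [1, 23, 16, 22, 4]
push(1) -> [1, 23, 16, 22, 4, 1]
Final stack (bottom to top): [1, 23, 16, 22, 4, 1]


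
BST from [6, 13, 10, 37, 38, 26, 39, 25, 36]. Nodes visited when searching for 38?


BST root = 6
Search for 38: compare at each node
Path: [6, 13, 37, 38]


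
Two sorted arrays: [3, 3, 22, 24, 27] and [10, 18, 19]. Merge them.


Compare heads, take smaller each step.
Merged: [3, 3, 10, 18, 19, 22, 24, 27]


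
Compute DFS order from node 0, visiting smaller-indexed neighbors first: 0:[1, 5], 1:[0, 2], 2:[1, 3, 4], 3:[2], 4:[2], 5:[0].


DFS stack-based: start with [0]
Visit order: [0, 1, 2, 3, 4, 5]


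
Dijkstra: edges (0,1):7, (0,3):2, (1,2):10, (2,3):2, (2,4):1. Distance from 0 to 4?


Dijkstra from 0:
Distances: {0: 0, 1: 7, 2: 4, 3: 2, 4: 5}
Shortest distance to 4 = 5, path = [0, 3, 2, 4]


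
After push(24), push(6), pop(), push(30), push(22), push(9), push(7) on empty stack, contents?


push(24) -> [24]
push(6) -> [24, 6]
pop() returns 6 -> [24]
push(30) -> [24, 30]
push(22) -> [24, 30, 22]
push(9) -> [24, 30, 22, 9]
push(7) -> [24, 30, 22, 9, 7]
Final stack (bottom to top): [24, 30, 22, 9, 7]


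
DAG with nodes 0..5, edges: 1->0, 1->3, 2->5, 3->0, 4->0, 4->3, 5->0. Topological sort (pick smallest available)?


Kahn's algorithm, process smallest node first
Order: [1, 2, 4, 3, 5, 0]


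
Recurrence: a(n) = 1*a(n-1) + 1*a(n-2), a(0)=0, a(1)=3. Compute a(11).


Build bottom-up:
...a(9)=102, a(10)=165, a(11)=1*165+1*102=267


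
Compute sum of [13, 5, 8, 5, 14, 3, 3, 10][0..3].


Prefix sums: [0, 13, 18, 26, 31, 45, 48, 51, 61]
Sum[0..3] = prefix[4] - prefix[0] = 31 - 0 = 31


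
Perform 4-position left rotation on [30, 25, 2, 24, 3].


Left rotate by 4: [3, 30, 25, 2, 24]


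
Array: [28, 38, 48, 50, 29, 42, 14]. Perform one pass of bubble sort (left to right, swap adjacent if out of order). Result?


After one pass: [28, 38, 48, 29, 42, 14, 50]


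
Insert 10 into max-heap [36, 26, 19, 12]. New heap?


Append 10: [36, 26, 19, 12, 10]
Bubble up: no swaps needed
Result: [36, 26, 19, 12, 10]


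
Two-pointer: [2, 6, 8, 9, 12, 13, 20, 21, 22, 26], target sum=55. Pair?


Two pointers: lo=0, hi=9
No pair sums to 55


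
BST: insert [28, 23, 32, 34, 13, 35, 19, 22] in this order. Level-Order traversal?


Root = 28; build tree by BST insertion.
Level-Order traversal: [28, 23, 32, 13, 34, 19, 35, 22]


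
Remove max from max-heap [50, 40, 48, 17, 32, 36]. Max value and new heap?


Max = 50
Replace root with last, heapify down
Resulting heap: [48, 40, 36, 17, 32]


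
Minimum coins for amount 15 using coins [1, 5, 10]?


dp[0]=0; dp[i]=1+min(dp[i-c] for c in coins)
...dp[10]=1, dp[11]=2, dp[12]=3, dp[13]=4, dp[14]=5, dp[15]=2
Minimum coins for 15 = 2


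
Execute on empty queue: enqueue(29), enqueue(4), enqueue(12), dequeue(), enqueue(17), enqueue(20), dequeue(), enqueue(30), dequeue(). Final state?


enqueue(29) -> [29]
enqueue(4) -> [29, 4]
enqueue(12) -> [29, 4, 12]
dequeue() returns 29 -> [4, 12]
enqueue(17) -> [4, 12, 17]
enqueue(20) -> [4, 12, 17, 20]
dequeue() returns 4 -> [12, 17, 20]
enqueue(30) -> [12, 17, 20, 30]
dequeue() returns 12 -> [17, 20, 30]
Final queue (front to back): [17, 20, 30]


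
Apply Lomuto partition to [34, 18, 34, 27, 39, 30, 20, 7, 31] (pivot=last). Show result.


Elements <= 31 go left of pivot.
Result: [18, 27, 30, 20, 7, 31, 34, 39, 34], pivot at index 5


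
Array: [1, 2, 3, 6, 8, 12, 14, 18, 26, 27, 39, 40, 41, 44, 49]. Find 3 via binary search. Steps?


Search for 3:
[0,14] mid=7 arr[7]=18
[0,6] mid=3 arr[3]=6
[0,2] mid=1 arr[1]=2
[2,2] mid=2 arr[2]=3
Total: 4 comparisons


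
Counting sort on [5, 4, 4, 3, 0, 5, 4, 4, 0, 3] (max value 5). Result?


Count array: [2, 0, 0, 2, 4, 2]
Reconstruct: [0, 0, 3, 3, 4, 4, 4, 4, 5, 5]


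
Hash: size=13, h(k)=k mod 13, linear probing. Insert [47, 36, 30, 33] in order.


Insertions: 47->slot 8; 36->slot 10; 30->slot 4; 33->slot 7
Table: [None, None, None, None, 30, None, None, 33, 47, None, 36, None, None]


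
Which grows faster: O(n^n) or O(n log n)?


linearithmic grows slower than n^n
O(n log n) is asymptotically smaller; O(n^n) grows faster


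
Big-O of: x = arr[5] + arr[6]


Analysis: constant-time operation, no loop
Complexity: O(1)


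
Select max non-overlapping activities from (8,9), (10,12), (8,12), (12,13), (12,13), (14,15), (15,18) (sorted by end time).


Greedy: pick earliest-ending, then skip overlaps.
Selected (5 activities): [(8, 9), (10, 12), (12, 13), (14, 15), (15, 18)]


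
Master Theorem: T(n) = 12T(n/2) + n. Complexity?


a=12, b=2, c=1. log_2(12)=3.585 > c=1. Case 1: O(n^log_b(a)) = O(n^3.585)
Complexity: O(n^3.585)


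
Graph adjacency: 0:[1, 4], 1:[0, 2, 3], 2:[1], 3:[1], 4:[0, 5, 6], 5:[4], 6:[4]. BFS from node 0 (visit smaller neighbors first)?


BFS queue: start with [0]
Visit order: [0, 1, 4, 2, 3, 5, 6]


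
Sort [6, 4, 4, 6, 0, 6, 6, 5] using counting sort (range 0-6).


Count array: [1, 0, 0, 0, 2, 1, 4]
Reconstruct: [0, 4, 4, 5, 6, 6, 6, 6]


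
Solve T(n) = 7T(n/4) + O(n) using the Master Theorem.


a=7, b=4, c=1. log_4(7)=1.404 > c=1. Case 1: O(n^log_b(a)) = O(n^1.404)
Complexity: O(n^1.404)


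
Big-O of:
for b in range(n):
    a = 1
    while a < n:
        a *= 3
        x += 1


Per nesting level: O(n) * O(log n) = O(n log n)
Complexity: O(n log n)


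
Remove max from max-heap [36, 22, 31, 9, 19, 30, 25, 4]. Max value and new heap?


Max = 36
Replace root with last, heapify down
Resulting heap: [31, 22, 30, 9, 19, 4, 25]


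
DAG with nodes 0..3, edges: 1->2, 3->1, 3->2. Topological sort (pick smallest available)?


Kahn's algorithm, process smallest node first
Order: [0, 3, 1, 2]


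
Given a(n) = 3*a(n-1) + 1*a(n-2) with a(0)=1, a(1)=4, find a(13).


Build bottom-up:
...a(11)=608761, a(12)=2010601, a(13)=3*2010601+1*608761=6640564


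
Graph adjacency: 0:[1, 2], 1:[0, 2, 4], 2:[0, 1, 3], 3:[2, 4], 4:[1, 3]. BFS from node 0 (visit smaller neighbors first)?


BFS queue: start with [0]
Visit order: [0, 1, 2, 4, 3]


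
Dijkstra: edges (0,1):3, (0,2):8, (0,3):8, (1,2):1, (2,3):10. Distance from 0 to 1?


Dijkstra from 0:
Distances: {0: 0, 1: 3, 2: 4, 3: 8}
Shortest distance to 1 = 3, path = [0, 1]


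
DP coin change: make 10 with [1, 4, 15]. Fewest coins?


dp[0]=0; dp[i]=1+min(dp[i-c] for c in coins)
...dp[5]=2, dp[6]=3, dp[7]=4, dp[8]=2, dp[9]=3, dp[10]=4
Minimum coins for 10 = 4


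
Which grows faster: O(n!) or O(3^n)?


exponential (base 3) grows slower than factorial
O(3^n) is asymptotically smaller; O(n!) grows faster


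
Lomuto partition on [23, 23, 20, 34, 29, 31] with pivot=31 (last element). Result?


Elements <= 31 go left of pivot.
Result: [23, 23, 20, 29, 31, 34], pivot at index 4


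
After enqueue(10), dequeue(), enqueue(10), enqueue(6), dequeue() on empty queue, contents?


enqueue(10) -> [10]
dequeue() returns 10 -> []
enqueue(10) -> [10]
enqueue(6) -> [10, 6]
dequeue() returns 10 -> [6]
Final queue (front to back): [6]


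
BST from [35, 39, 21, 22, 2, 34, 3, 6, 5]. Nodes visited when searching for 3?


BST root = 35
Search for 3: compare at each node
Path: [35, 21, 2, 3]


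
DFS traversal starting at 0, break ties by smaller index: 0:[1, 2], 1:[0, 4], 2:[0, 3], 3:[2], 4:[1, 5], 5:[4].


DFS stack-based: start with [0]
Visit order: [0, 1, 4, 5, 2, 3]


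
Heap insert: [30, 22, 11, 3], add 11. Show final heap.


Append 11: [30, 22, 11, 3, 11]
Bubble up: no swaps needed
Result: [30, 22, 11, 3, 11]


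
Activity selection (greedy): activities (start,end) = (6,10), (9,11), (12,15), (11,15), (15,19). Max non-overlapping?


Greedy: pick earliest-ending, then skip overlaps.
Selected (3 activities): [(6, 10), (12, 15), (15, 19)]


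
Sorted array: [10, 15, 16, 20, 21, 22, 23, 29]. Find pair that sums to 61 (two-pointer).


Two pointers: lo=0, hi=7
No pair sums to 61


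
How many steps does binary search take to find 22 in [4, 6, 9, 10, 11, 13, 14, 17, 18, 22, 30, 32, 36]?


Search for 22:
[0,12] mid=6 arr[6]=14
[7,12] mid=9 arr[9]=22
Total: 2 comparisons


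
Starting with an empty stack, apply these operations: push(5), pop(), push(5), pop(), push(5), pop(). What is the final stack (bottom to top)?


push(5) -> [5]
pop() returns 5 -> []
push(5) -> [5]
pop() returns 5 -> []
push(5) -> [5]
pop() returns 5 -> []
Final stack (bottom to top): []


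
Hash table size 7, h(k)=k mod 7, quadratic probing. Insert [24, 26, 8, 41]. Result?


Insertions: 24->slot 3; 26->slot 5; 8->slot 1; 41->slot 6
Table: [None, 8, None, 24, None, 26, 41]


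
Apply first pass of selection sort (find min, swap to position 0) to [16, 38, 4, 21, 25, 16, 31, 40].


After one pass: [4, 38, 16, 21, 25, 16, 31, 40]


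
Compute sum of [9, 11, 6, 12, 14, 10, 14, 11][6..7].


Prefix sums: [0, 9, 20, 26, 38, 52, 62, 76, 87]
Sum[6..7] = prefix[8] - prefix[6] = 87 - 62 = 25


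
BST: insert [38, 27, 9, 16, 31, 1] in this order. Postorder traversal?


Root = 38; build tree by BST insertion.
Postorder traversal: [1, 16, 9, 31, 27, 38]


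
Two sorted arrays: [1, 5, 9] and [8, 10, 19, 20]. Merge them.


Compare heads, take smaller each step.
Merged: [1, 5, 8, 9, 10, 19, 20]


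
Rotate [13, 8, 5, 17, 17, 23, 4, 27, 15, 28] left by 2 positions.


Left rotate by 2: [5, 17, 17, 23, 4, 27, 15, 28, 13, 8]


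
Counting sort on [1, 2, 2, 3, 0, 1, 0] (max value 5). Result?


Count array: [2, 2, 2, 1, 0, 0]
Reconstruct: [0, 0, 1, 1, 2, 2, 3]


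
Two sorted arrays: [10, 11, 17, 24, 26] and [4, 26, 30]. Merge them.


Compare heads, take smaller each step.
Merged: [4, 10, 11, 17, 24, 26, 26, 30]


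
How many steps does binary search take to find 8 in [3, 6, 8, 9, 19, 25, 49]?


Search for 8:
[0,6] mid=3 arr[3]=9
[0,2] mid=1 arr[1]=6
[2,2] mid=2 arr[2]=8
Total: 3 comparisons


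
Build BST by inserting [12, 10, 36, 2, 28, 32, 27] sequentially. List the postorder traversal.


Root = 12; build tree by BST insertion.
Postorder traversal: [2, 10, 27, 32, 28, 36, 12]


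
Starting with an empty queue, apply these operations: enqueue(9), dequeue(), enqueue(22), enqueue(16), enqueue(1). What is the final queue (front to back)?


enqueue(9) -> [9]
dequeue() returns 9 -> []
enqueue(22) -> [22]
enqueue(16) -> [22, 16]
enqueue(1) -> [22, 16, 1]
Final queue (front to back): [22, 16, 1]


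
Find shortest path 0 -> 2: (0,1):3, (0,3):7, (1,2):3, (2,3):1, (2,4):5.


Dijkstra from 0:
Distances: {0: 0, 1: 3, 2: 6, 3: 7, 4: 11}
Shortest distance to 2 = 6, path = [0, 1, 2]


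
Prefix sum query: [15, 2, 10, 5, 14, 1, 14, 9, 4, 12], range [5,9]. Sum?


Prefix sums: [0, 15, 17, 27, 32, 46, 47, 61, 70, 74, 86]
Sum[5..9] = prefix[10] - prefix[5] = 86 - 46 = 40


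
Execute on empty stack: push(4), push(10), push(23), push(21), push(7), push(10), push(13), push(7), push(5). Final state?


push(4) -> [4]
push(10) -> [4, 10]
push(23) -> [4, 10, 23]
push(21) -> [4, 10, 23, 21]
push(7) -> [4, 10, 23, 21, 7]
push(10) -> [4, 10, 23, 21, 7, 10]
push(13) -> [4, 10, 23, 21, 7, 10, 13]
push(7) -> [4, 10, 23, 21, 7, 10, 13, 7]
push(5) -> [4, 10, 23, 21, 7, 10, 13, 7, 5]
Final stack (bottom to top): [4, 10, 23, 21, 7, 10, 13, 7, 5]


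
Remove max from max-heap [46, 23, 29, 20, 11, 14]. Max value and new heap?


Max = 46
Replace root with last, heapify down
Resulting heap: [29, 23, 14, 20, 11]


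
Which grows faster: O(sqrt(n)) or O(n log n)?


sublinear grows slower than linearithmic
O(sqrt(n)) is asymptotically smaller; O(n log n) grows faster


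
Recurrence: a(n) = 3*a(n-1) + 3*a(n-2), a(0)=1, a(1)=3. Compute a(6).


Build bottom-up:
...a(4)=171, a(5)=648, a(6)=3*648+3*171=2457


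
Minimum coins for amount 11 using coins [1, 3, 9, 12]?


dp[0]=0; dp[i]=1+min(dp[i-c] for c in coins)
...dp[6]=2, dp[7]=3, dp[8]=4, dp[9]=1, dp[10]=2, dp[11]=3
Minimum coins for 11 = 3


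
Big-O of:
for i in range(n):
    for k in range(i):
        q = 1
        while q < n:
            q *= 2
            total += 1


Per nesting level: O(n) * O(n) [triangular over i] * O(log n) = O(n^2 log n)
Complexity: O(n^2 log n)


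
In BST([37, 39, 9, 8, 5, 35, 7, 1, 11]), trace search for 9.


BST root = 37
Search for 9: compare at each node
Path: [37, 9]


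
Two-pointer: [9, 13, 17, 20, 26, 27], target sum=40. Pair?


Two pointers: lo=0, hi=5
Found pair: (13, 27) summing to 40


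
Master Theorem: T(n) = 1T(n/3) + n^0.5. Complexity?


a=1, b=3, c=0.5. log_3(1)=0 < c=0.5. Case 3: O(n^c) = O(sqrt(n))
Complexity: O(sqrt(n))


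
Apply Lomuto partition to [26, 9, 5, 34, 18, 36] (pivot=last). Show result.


Elements <= 36 go left of pivot.
Result: [26, 9, 5, 34, 18, 36], pivot at index 5


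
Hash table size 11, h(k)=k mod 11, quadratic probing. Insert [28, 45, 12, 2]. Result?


Insertions: 28->slot 6; 45->slot 1; 12->slot 2; 2->slot 3
Table: [None, 45, 12, 2, None, None, 28, None, None, None, None]


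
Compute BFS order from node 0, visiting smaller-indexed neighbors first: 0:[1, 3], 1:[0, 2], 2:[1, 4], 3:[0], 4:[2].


BFS queue: start with [0]
Visit order: [0, 1, 3, 2, 4]


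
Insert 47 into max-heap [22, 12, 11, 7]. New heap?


Append 47: [22, 12, 11, 7, 47]
Bubble up: swap idx 4(47) with idx 1(12); swap idx 1(47) with idx 0(22)
Result: [47, 22, 11, 7, 12]


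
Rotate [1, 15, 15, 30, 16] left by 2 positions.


Left rotate by 2: [15, 30, 16, 1, 15]


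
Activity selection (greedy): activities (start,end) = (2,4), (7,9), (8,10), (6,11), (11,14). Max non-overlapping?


Greedy: pick earliest-ending, then skip overlaps.
Selected (3 activities): [(2, 4), (7, 9), (11, 14)]


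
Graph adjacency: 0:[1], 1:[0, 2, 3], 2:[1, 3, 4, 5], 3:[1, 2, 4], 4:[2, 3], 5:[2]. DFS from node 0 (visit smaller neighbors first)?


DFS stack-based: start with [0]
Visit order: [0, 1, 2, 3, 4, 5]


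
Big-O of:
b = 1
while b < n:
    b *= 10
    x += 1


Per nesting level: O(log n) = O(log n)
Complexity: O(log n)


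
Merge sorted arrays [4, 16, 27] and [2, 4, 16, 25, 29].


Compare heads, take smaller each step.
Merged: [2, 4, 4, 16, 16, 25, 27, 29]


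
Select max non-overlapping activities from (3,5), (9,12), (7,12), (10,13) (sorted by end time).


Greedy: pick earliest-ending, then skip overlaps.
Selected (2 activities): [(3, 5), (9, 12)]


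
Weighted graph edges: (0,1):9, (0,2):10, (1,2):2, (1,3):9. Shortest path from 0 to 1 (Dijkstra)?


Dijkstra from 0:
Distances: {0: 0, 1: 9, 2: 10, 3: 18}
Shortest distance to 1 = 9, path = [0, 1]


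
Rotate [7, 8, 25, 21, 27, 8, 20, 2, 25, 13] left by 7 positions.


Left rotate by 7: [2, 25, 13, 7, 8, 25, 21, 27, 8, 20]


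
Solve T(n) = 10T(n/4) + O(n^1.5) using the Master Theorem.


a=10, b=4, c=1.5. log_4(10)=1.661 > c=1.5. Case 1: O(n^log_b(a)) = O(n^1.661)
Complexity: O(n^1.661)


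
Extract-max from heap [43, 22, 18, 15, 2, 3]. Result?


Max = 43
Replace root with last, heapify down
Resulting heap: [22, 15, 18, 3, 2]


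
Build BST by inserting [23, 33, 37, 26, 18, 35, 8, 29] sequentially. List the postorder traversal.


Root = 23; build tree by BST insertion.
Postorder traversal: [8, 18, 29, 26, 35, 37, 33, 23]


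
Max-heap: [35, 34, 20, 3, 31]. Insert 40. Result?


Append 40: [35, 34, 20, 3, 31, 40]
Bubble up: swap idx 5(40) with idx 2(20); swap idx 2(40) with idx 0(35)
Result: [40, 34, 35, 3, 31, 20]


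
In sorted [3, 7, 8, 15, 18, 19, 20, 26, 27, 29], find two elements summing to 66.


Two pointers: lo=0, hi=9
No pair sums to 66


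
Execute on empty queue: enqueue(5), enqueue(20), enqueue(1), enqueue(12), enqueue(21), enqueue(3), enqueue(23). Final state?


enqueue(5) -> [5]
enqueue(20) -> [5, 20]
enqueue(1) -> [5, 20, 1]
enqueue(12) -> [5, 20, 1, 12]
enqueue(21) -> [5, 20, 1, 12, 21]
enqueue(3) -> [5, 20, 1, 12, 21, 3]
enqueue(23) -> [5, 20, 1, 12, 21, 3, 23]
Final queue (front to back): [5, 20, 1, 12, 21, 3, 23]


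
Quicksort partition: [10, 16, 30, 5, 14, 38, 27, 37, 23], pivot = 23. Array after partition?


Elements <= 23 go left of pivot.
Result: [10, 16, 5, 14, 23, 38, 27, 37, 30], pivot at index 4


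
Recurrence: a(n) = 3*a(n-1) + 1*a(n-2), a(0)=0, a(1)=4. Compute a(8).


Build bottom-up:
...a(6)=1440, a(7)=4756, a(8)=3*4756+1*1440=15708


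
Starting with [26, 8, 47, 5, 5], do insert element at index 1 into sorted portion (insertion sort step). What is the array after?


After one pass: [8, 26, 47, 5, 5]


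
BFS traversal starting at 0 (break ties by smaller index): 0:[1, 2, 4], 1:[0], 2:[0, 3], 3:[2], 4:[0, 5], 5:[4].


BFS queue: start with [0]
Visit order: [0, 1, 2, 4, 3, 5]


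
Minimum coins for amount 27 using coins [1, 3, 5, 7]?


dp[0]=0; dp[i]=1+min(dp[i-c] for c in coins)
...dp[22]=4, dp[23]=5, dp[24]=4, dp[25]=5, dp[26]=4, dp[27]=5
Minimum coins for 27 = 5


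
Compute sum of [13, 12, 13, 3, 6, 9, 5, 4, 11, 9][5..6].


Prefix sums: [0, 13, 25, 38, 41, 47, 56, 61, 65, 76, 85]
Sum[5..6] = prefix[7] - prefix[5] = 61 - 47 = 14


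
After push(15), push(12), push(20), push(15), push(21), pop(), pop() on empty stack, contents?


push(15) -> [15]
push(12) -> [15, 12]
push(20) -> [15, 12, 20]
push(15) -> [15, 12, 20, 15]
push(21) -> [15, 12, 20, 15, 21]
pop() returns 21 -> [15, 12, 20, 15]
pop() returns 15 -> [15, 12, 20]
Final stack (bottom to top): [15, 12, 20]


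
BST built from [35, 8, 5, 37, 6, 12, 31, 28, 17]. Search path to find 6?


BST root = 35
Search for 6: compare at each node
Path: [35, 8, 5, 6]


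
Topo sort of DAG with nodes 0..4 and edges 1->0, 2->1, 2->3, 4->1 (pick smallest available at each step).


Kahn's algorithm, process smallest node first
Order: [2, 3, 4, 1, 0]


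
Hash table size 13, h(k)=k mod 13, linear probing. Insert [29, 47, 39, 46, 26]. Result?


Insertions: 29->slot 3; 47->slot 8; 39->slot 0; 46->slot 7; 26->slot 1
Table: [39, 26, None, 29, None, None, None, 46, 47, None, None, None, None]


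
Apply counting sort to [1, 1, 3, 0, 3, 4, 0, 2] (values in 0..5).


Count array: [2, 2, 1, 2, 1, 0]
Reconstruct: [0, 0, 1, 1, 2, 3, 3, 4]


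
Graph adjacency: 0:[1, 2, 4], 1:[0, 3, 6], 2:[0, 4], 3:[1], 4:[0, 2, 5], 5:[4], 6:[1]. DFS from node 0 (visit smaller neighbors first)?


DFS stack-based: start with [0]
Visit order: [0, 1, 3, 6, 2, 4, 5]


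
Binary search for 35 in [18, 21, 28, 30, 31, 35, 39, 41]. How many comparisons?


Search for 35:
[0,7] mid=3 arr[3]=30
[4,7] mid=5 arr[5]=35
Total: 2 comparisons


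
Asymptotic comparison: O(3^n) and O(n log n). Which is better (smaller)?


linearithmic grows slower than exponential (base 3)
O(n log n) is asymptotically smaller; O(3^n) grows faster


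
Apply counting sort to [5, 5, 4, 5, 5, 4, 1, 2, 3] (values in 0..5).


Count array: [0, 1, 1, 1, 2, 4]
Reconstruct: [1, 2, 3, 4, 4, 5, 5, 5, 5]


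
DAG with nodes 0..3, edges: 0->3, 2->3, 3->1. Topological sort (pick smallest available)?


Kahn's algorithm, process smallest node first
Order: [0, 2, 3, 1]


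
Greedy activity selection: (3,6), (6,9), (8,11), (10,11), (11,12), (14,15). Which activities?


Greedy: pick earliest-ending, then skip overlaps.
Selected (5 activities): [(3, 6), (6, 9), (10, 11), (11, 12), (14, 15)]


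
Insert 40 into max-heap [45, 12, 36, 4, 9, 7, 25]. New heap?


Append 40: [45, 12, 36, 4, 9, 7, 25, 40]
Bubble up: swap idx 7(40) with idx 3(4); swap idx 3(40) with idx 1(12)
Result: [45, 40, 36, 12, 9, 7, 25, 4]


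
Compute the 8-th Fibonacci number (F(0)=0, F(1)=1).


F(n)=F(n-1)+F(n-2)
...F(6)=8, F(7)=13, F(8)=21


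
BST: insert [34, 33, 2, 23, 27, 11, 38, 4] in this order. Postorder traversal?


Root = 34; build tree by BST insertion.
Postorder traversal: [4, 11, 27, 23, 2, 33, 38, 34]


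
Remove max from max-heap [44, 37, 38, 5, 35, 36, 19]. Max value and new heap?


Max = 44
Replace root with last, heapify down
Resulting heap: [38, 37, 36, 5, 35, 19]


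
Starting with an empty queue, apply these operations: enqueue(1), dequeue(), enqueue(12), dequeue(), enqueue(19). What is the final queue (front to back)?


enqueue(1) -> [1]
dequeue() returns 1 -> []
enqueue(12) -> [12]
dequeue() returns 12 -> []
enqueue(19) -> [19]
Final queue (front to back): [19]


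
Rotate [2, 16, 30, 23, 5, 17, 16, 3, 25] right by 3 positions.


Right rotate by 3: [16, 3, 25, 2, 16, 30, 23, 5, 17]


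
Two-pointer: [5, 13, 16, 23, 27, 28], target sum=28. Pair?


Two pointers: lo=0, hi=5
Found pair: (5, 23) summing to 28


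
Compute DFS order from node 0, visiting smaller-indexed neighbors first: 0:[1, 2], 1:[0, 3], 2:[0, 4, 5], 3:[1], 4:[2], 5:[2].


DFS stack-based: start with [0]
Visit order: [0, 1, 3, 2, 4, 5]


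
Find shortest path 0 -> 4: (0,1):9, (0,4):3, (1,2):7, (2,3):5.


Dijkstra from 0:
Distances: {0: 0, 1: 9, 2: 16, 3: 21, 4: 3}
Shortest distance to 4 = 3, path = [0, 4]


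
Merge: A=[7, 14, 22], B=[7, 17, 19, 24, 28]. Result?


Compare heads, take smaller each step.
Merged: [7, 7, 14, 17, 19, 22, 24, 28]


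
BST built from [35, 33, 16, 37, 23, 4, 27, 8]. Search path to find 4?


BST root = 35
Search for 4: compare at each node
Path: [35, 33, 16, 4]


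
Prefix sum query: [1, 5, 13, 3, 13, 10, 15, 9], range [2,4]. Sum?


Prefix sums: [0, 1, 6, 19, 22, 35, 45, 60, 69]
Sum[2..4] = prefix[5] - prefix[2] = 35 - 6 = 29


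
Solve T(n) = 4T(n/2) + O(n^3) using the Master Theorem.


a=4, b=2, c=3. log_2(4)=2 < c=3. Case 3: O(n^c) = O(n^3)
Complexity: O(n^3)


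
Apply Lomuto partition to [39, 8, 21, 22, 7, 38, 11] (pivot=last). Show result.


Elements <= 11 go left of pivot.
Result: [8, 7, 11, 22, 39, 38, 21], pivot at index 2


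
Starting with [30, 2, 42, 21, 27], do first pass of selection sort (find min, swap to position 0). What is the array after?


After one pass: [2, 30, 42, 21, 27]


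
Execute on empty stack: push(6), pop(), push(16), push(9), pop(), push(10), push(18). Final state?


push(6) -> [6]
pop() returns 6 -> []
push(16) -> [16]
push(9) -> [16, 9]
pop() returns 9 -> [16]
push(10) -> [16, 10]
push(18) -> [16, 10, 18]
Final stack (bottom to top): [16, 10, 18]


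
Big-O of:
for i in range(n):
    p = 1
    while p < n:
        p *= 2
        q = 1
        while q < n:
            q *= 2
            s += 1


Per nesting level: O(n) * O(log n) * O(log n) = O(n (log n)^2)
Complexity: O(n (log n)^2)


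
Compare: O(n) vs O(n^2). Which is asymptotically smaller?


linear grows slower than quadratic
O(n) is asymptotically smaller; O(n^2) grows faster


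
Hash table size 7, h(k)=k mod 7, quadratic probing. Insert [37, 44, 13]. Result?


Insertions: 37->slot 2; 44->slot 3; 13->slot 6
Table: [None, None, 37, 44, None, None, 13]


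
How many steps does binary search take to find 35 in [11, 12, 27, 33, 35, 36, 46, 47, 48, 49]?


Search for 35:
[0,9] mid=4 arr[4]=35
Total: 1 comparisons


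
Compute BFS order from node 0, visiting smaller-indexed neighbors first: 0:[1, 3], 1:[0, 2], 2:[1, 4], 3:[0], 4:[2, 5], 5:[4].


BFS queue: start with [0]
Visit order: [0, 1, 3, 2, 4, 5]


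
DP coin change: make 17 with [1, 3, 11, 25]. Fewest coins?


dp[0]=0; dp[i]=1+min(dp[i-c] for c in coins)
...dp[12]=2, dp[13]=3, dp[14]=2, dp[15]=3, dp[16]=4, dp[17]=3
Minimum coins for 17 = 3


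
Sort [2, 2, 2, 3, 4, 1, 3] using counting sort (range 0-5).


Count array: [0, 1, 3, 2, 1, 0]
Reconstruct: [1, 2, 2, 2, 3, 3, 4]


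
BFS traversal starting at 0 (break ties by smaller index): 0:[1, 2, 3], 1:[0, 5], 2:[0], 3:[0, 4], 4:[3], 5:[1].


BFS queue: start with [0]
Visit order: [0, 1, 2, 3, 5, 4]


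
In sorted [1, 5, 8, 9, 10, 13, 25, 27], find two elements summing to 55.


Two pointers: lo=0, hi=7
No pair sums to 55


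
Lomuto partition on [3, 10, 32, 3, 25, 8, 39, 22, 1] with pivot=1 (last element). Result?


Elements <= 1 go left of pivot.
Result: [1, 10, 32, 3, 25, 8, 39, 22, 3], pivot at index 0


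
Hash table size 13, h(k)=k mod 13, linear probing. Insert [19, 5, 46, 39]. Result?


Insertions: 19->slot 6; 5->slot 5; 46->slot 7; 39->slot 0
Table: [39, None, None, None, None, 5, 19, 46, None, None, None, None, None]


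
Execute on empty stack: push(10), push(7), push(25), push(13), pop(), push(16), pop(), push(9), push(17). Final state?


push(10) -> [10]
push(7) -> [10, 7]
push(25) -> [10, 7, 25]
push(13) -> [10, 7, 25, 13]
pop() returns 13 -> [10, 7, 25]
push(16) -> [10, 7, 25, 16]
pop() returns 16 -> [10, 7, 25]
push(9) -> [10, 7, 25, 9]
push(17) -> [10, 7, 25, 9, 17]
Final stack (bottom to top): [10, 7, 25, 9, 17]


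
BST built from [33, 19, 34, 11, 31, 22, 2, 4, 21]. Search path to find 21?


BST root = 33
Search for 21: compare at each node
Path: [33, 19, 31, 22, 21]


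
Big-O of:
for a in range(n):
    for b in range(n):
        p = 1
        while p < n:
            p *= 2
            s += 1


Per nesting level: O(n) * O(n) * O(log n) = O(n^2 log n)
Complexity: O(n^2 log n)


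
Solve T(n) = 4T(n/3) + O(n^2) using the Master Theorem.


a=4, b=3, c=2. log_3(4)=1.262 < c=2. Case 3: O(n^c) = O(n^2)
Complexity: O(n^2)


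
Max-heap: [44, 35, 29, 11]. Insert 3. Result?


Append 3: [44, 35, 29, 11, 3]
Bubble up: no swaps needed
Result: [44, 35, 29, 11, 3]


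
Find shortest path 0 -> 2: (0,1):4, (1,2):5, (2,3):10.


Dijkstra from 0:
Distances: {0: 0, 1: 4, 2: 9, 3: 19}
Shortest distance to 2 = 9, path = [0, 1, 2]


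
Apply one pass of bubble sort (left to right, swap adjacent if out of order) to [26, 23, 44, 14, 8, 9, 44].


After one pass: [23, 26, 14, 8, 9, 44, 44]


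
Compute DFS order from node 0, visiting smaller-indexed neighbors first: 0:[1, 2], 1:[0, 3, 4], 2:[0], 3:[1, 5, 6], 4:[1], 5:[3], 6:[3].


DFS stack-based: start with [0]
Visit order: [0, 1, 3, 5, 6, 4, 2]


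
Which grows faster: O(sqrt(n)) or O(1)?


constant grows slower than sublinear
O(1) is asymptotically smaller; O(sqrt(n)) grows faster


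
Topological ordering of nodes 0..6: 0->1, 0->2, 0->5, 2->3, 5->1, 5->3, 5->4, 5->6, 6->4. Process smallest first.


Kahn's algorithm, process smallest node first
Order: [0, 2, 5, 1, 3, 6, 4]


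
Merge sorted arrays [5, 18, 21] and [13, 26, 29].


Compare heads, take smaller each step.
Merged: [5, 13, 18, 21, 26, 29]


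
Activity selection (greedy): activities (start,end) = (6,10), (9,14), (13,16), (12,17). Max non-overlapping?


Greedy: pick earliest-ending, then skip overlaps.
Selected (2 activities): [(6, 10), (13, 16)]


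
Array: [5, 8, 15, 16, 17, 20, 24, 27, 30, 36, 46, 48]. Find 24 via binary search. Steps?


Search for 24:
[0,11] mid=5 arr[5]=20
[6,11] mid=8 arr[8]=30
[6,7] mid=6 arr[6]=24
Total: 3 comparisons


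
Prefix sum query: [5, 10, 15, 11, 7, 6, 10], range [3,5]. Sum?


Prefix sums: [0, 5, 15, 30, 41, 48, 54, 64]
Sum[3..5] = prefix[6] - prefix[3] = 54 - 30 = 24


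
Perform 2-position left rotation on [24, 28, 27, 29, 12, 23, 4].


Left rotate by 2: [27, 29, 12, 23, 4, 24, 28]


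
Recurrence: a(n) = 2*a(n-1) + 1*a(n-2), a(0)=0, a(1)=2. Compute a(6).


Build bottom-up:
...a(4)=24, a(5)=58, a(6)=2*58+1*24=140


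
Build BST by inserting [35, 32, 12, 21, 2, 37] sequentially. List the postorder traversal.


Root = 35; build tree by BST insertion.
Postorder traversal: [2, 21, 12, 32, 37, 35]


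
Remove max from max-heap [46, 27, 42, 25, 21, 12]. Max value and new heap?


Max = 46
Replace root with last, heapify down
Resulting heap: [42, 27, 12, 25, 21]


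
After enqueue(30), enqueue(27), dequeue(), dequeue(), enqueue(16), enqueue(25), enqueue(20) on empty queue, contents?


enqueue(30) -> [30]
enqueue(27) -> [30, 27]
dequeue() returns 30 -> [27]
dequeue() returns 27 -> []
enqueue(16) -> [16]
enqueue(25) -> [16, 25]
enqueue(20) -> [16, 25, 20]
Final queue (front to back): [16, 25, 20]


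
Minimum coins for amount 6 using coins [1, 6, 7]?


dp[0]=0; dp[i]=1+min(dp[i-c] for c in coins)
...dp[1]=1, dp[2]=2, dp[3]=3, dp[4]=4, dp[5]=5, dp[6]=1
Minimum coins for 6 = 1
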